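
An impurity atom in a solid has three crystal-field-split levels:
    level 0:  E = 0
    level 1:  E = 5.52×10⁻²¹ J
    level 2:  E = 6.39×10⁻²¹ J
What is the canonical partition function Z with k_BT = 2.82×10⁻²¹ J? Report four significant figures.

Z = 1.245

Eᵢ/kT = 0, 1.95745, 2.26596.
Z = Σ e^(−Eᵢ/kT) = e^(−0) + e^(−1.95745) + e^(−2.26596) = 1.00000 + 0.141218 + 0.103730 = 1.24495.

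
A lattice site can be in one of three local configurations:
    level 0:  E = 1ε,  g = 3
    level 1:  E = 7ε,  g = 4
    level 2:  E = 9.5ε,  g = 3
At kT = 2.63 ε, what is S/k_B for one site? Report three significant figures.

Eᵢ/kT = 0.38023, 2.6616, 3.6122.
Z = Σ gᵢe^(−Eᵢ/kT) = 3·e^(−0.38023) + 4·e^(−2.6616) + 3·e^(−3.6122) = 2.0511 + 0.27935 + 0.080977 = 2.4114.
⟨E⟩ = Σ EᵢPᵢ = 1.9805 ε.
S/k_B = ln Z + ⟨E⟩/kT = ln(2.4114) + 1.9805/2.63 = 0.88021 + 0.75304 = 1.63.

1.63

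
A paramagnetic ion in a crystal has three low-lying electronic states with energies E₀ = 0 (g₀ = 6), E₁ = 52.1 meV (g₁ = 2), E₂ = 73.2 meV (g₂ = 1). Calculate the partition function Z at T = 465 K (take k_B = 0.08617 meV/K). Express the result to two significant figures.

k_BT = 0.08617 × 465 K = 40.07 meV.
Eᵢ/kT = 0, 1.300, 1.827.
Z = Σ gᵢe^(−Eᵢ/kT) = 6·e^(−0) + 2·e^(−1.300) + 1·e^(−1.827) = 6.000 + 0.5451 + 0.1609 = 6.706.

Z = 6.7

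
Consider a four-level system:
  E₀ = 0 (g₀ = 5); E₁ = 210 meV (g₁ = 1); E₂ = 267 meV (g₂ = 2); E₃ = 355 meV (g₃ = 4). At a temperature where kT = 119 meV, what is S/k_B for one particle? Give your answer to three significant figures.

Eᵢ/kT = 0, 1.7647, 2.2437, 2.9832.
Z = Σ gᵢe^(−Eᵢ/kT) = 5·e^(−0) + 1·e^(−1.7647) + 2·e^(−2.2437) + 4·e^(−2.9832) = 5.0000 + 0.17124 + 0.21213 + 0.20252 = 5.5859.
⟨E⟩ = Σ EᵢPᵢ = 29.448 meV.
S/k_B = ln Z + ⟨E⟩/kT = ln(5.5859) + 29.448/119 = 1.7202 + 0.24746 = 1.97.

1.97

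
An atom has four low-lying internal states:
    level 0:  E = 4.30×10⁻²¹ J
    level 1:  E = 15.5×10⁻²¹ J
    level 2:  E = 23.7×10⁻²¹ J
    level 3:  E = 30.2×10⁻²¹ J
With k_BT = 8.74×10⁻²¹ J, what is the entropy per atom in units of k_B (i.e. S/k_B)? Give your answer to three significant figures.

Eᵢ/kT = 0.49199, 1.7735, 2.7117, 3.4554.
Z = Σ e^(−Eᵢ/kT) = e^(−0.49199) + e^(−1.7735) + e^(−2.7117) + e^(−3.4554) = 0.61141 + 0.16974 + 0.066424 + 0.031575 = 0.87915.
⟨E⟩ = Σ EᵢPᵢ = 8.8584 ×10⁻²¹ J.
S/k_B = ln Z + ⟨E⟩/kT = ln(0.87915) + 8.8584/8.74 = -0.12880 + 1.0135 = 0.885.

0.885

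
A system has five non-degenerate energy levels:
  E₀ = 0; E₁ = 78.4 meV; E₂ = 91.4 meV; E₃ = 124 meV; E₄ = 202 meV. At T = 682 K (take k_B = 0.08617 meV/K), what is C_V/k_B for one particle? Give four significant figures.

0.7537

k_BT = 0.08617 × 682 K = 58.7679 meV.
Eᵢ/kT = 0, 1.33406, 1.55527, 2.11000, 3.43725.
Z = Σ e^(−Eᵢ/kT) = e^(−0) + e^(−1.33406) + e^(−1.55527) + e^(−2.11000) + e^(−3.43725) = 1.00000 + 0.263406 + 0.211132 + 0.121238 + 0.0321530 = 1.62793.
⟨E⟩ = 37.7639 meV, ⟨E²⟩ = 4029.02 meV².
C_V/k_B = (⟨E²⟩ − ⟨E⟩²)/(kT)² = (4029.02 − 1426.11)/3453.67 = 0.7537.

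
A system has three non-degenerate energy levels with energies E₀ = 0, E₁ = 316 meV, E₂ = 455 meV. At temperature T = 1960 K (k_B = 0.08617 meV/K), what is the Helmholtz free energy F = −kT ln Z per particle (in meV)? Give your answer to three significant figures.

-33.8 meV

k_BT = 0.08617 × 1960 K = 168.89 meV.
Eᵢ/kT = 0, 1.8710, 2.6941.
Z = Σ e^(−Eᵢ/kT) = e^(−0) + e^(−1.8710) + e^(−2.6941) = 1.0000 + 0.15397 + 0.067603 = 1.2216.
F = −kT ln Z = −168.89 × ln(1.2216) = −168.89 × 0.20016 = -33.8 meV.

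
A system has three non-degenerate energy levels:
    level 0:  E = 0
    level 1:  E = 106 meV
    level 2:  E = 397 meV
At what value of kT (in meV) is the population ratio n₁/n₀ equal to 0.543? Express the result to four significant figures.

n₁/n₀ = exp[−(E₁−E₀)/kT] = 0.543.
⇒ (E₁−E₀)/kT = ln(1/0.543) = ln(1.84162) = 0.610646.
kT = 106 meV / 0.610646 = 173.6 meV.

173.6 meV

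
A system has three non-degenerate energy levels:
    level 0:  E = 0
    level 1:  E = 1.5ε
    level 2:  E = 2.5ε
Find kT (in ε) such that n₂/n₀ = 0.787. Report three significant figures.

10.4 ε

n₂/n₀ = exp[−(E₂−E₀)/kT] = 0.787.
⇒ (E₂−E₀)/kT = ln(1/0.787) = ln(1.2706) = 0.23949.
kT = 2.5ε / 0.23949 = 10.4 ε.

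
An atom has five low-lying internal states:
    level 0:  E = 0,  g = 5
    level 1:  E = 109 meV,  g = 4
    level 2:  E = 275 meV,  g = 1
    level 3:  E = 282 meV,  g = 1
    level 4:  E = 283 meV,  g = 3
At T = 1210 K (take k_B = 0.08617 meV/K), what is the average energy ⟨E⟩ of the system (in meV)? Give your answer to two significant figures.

37 meV

k_BT = 0.08617 × 1210 K = 104.3 meV.
Eᵢ/kT = 0, 1.045, 2.637, 2.704, 2.713.
Z = Σ gᵢe^(−Eᵢ/kT) = 5·e^(−0) + 4·e^(−1.045) + 1·e^(−2.637) + 1·e^(−2.704) + 3·e^(−2.713) = 5.000 + 1.407 + 0.07158 + 0.06694 + 0.1990 = 6.745.
⟨E⟩ = Σ Eᵢ gᵢe^(−Eᵢ/kT) / Z = (0·5.000 + 109·1.407 + 275·0.07158 + 282·0.06694 + 283·0.1990) / 6.745 = 37 meV.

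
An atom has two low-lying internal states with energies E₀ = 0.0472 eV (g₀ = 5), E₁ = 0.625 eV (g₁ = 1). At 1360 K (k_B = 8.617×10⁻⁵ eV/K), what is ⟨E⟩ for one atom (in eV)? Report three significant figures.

0.0480 eV

k_BT = 8.617×10⁻⁵ × 1360 K = 0.11719 eV.
Eᵢ/kT = 0.40276, 5.3332.
Z = Σ gᵢe^(−Eᵢ/kT) = 5·e^(−0.40276) + 1·e^(−5.3332) = 3.3424 + 0.0048286 = 3.3472.
⟨E⟩ = Σ Eᵢ gᵢe^(−Eᵢ/kT) / Z = (0.0472·3.3424 + 0.625·0.0048286) / 3.3472 = 0.0480 eV.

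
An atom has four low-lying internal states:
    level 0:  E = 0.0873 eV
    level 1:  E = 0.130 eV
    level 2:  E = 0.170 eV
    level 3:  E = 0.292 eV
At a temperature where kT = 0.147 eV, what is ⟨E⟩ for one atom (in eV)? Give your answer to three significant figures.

Eᵢ/kT = 0.59388, 0.88435, 1.1565, 1.9864.
Z = Σ e^(−Eᵢ/kT) = e^(−0.59388) + e^(−0.88435) + e^(−1.1565) + e^(−1.9864) = 0.55218 + 0.41298 + 0.31459 + 0.13719 = 1.4169.
⟨E⟩ = Σ Eᵢ e^(−Eᵢ/kT) / Z = (0.0873·0.55218 + 0.130·0.41298 + 0.170·0.31459 + 0.292·0.13719) / 1.4169 = 0.138 eV.

0.138 eV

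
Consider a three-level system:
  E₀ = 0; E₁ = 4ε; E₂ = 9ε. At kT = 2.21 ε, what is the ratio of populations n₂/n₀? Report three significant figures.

n₂/n₀ = exp[−(E₂−E₀)/kT] = exp(−(9ε)/(2.21ε)) = exp(-4.0724) = 0.0170.

0.0170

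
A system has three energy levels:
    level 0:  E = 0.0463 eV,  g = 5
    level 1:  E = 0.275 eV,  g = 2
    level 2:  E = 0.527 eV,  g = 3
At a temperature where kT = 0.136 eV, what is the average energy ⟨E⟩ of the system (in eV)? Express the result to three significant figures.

Eᵢ/kT = 0.34044, 2.0221, 3.8750.
Z = Σ gᵢe^(−Eᵢ/kT) = 5·e^(−0.34044) + 2·e^(−2.0221) + 3·e^(−3.8750) = 3.5573 + 0.26475 + 0.062263 = 3.8843.
⟨E⟩ = Σ Eᵢ gᵢe^(−Eᵢ/kT) / Z = (0.0463·3.5573 + 0.275·0.26475 + 0.527·0.062263) / 3.8843 = 0.0696 eV.

0.0696 eV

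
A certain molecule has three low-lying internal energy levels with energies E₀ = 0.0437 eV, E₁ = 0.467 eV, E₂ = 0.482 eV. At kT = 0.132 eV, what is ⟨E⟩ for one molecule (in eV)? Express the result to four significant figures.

0.07433 eV

Eᵢ/kT = 0.331061, 3.53788, 3.65152.
Z = Σ e^(−Eᵢ/kT) = e^(−0.331061) + e^(−3.53788) + e^(−3.65152) = 0.718161 + 0.0290749 + 0.0259517 = 0.773188.
⟨E⟩ = Σ Eᵢ e^(−Eᵢ/kT) / Z = (0.0437·0.718161 + 0.467·0.0290749 + 0.482·0.0259517) / 0.773188 = 0.07433 eV.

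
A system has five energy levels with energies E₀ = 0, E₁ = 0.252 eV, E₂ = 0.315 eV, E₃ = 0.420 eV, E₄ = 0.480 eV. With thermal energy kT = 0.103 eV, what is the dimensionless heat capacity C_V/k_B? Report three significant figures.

1.08

Eᵢ/kT = 0, 2.4466, 3.0583, 4.0777, 4.6602.
Z = Σ e^(−Eᵢ/kT) = e^(−0) + e^(−2.4466) + e^(−3.0583) + e^(−4.0777) + e^(−4.6602) = 1.0000 + 0.086587 + 0.046967 + 0.016946 + 0.0094646 = 1.1600.
⟨E⟩ = 0.041616 eV, ⟨E²⟩ = 0.013215 eV².
C_V/k_B = (⟨E²⟩ − ⟨E⟩²)/(kT)² = (0.013215 − 0.0017319)/0.010609 = 1.08.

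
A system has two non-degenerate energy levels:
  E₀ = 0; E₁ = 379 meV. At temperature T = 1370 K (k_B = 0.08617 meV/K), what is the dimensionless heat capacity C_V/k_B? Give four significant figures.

0.3842

k_BT = 0.08617 × 1370 K = 118.053 meV.
Eᵢ/kT = 0, 3.21042.
Z = Σ e^(−Eᵢ/kT) = e^(−0) + e^(−3.21042) = 1.00000 + 0.0403397 = 1.04034.
⟨E⟩ = 14.6959 meV, ⟨E²⟩ = 5569.75 meV².
C_V/k_B = (⟨E²⟩ − ⟨E⟩²)/(kT)² = (5569.75 − 215.969)/13936.5 = 0.3842.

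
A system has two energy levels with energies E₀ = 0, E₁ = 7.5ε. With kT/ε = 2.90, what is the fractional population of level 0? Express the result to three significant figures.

0.930

Eᵢ/kT = 0, 2.5862.
Z = Σ e^(−Eᵢ/kT) = e^(−0) + e^(−2.5862) = 1.0000 + 0.075306 = 1.0753.
P₀ = e^(−E₀/kT) / Z = 1.0000/1.0753 = 0.930.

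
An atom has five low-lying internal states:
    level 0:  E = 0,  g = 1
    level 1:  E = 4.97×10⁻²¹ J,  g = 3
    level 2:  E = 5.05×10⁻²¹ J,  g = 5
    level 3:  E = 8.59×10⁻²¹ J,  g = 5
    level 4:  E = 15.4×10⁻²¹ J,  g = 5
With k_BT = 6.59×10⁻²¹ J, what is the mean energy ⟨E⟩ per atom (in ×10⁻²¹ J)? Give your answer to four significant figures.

Eᵢ/kT = 0, 0.754173, 0.766313, 1.30349, 2.33687.
Z = Σ gᵢe^(−Eᵢ/kT) = 1·e^(−0) + 3·e^(−0.754173) + 5·e^(−0.766313) + 5·e^(−1.30349) + 5·e^(−2.33687) = 1.00000 + 1.41120 + 2.32362 + 1.35791 + 0.483148 = 6.57588.
⟨E⟩ = Σ Eᵢ gᵢe^(−Eᵢ/kT) / Z = (0·1.00000 + 4.97·1.41120 + 5.05·2.32362 + 8.59·1.35791 + 15.4·0.483148) / 6.57588 = 5.756 ×10⁻²¹ J.

5.756 ×10⁻²¹ J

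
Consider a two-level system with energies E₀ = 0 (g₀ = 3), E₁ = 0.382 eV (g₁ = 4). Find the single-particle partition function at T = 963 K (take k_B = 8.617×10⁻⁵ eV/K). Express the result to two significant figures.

Z = 3.0

k_BT = 8.617×10⁻⁵ × 963 K = 0.08298 eV.
Eᵢ/kT = 0, 4.604.
Z = Σ gᵢe^(−Eᵢ/kT) = 3·e^(−0) + 4·e^(−4.604) = 3.000 + 0.04005 = 3.040.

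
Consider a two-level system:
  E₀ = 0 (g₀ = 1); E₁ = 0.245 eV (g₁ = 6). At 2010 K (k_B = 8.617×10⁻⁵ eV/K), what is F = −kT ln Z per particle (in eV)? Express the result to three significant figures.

k_BT = 8.617×10⁻⁵ × 2010 K = 0.17320 eV.
Eᵢ/kT = 0, 1.4145.
Z = Σ gᵢe^(−Eᵢ/kT) = 1·e^(−0) + 6·e^(−1.4145) = 1.0000 + 1.4583 = 2.4583.
F = −kT ln Z = −0.17320 × ln(2.4583) = −0.17320 × 0.89947 = -0.156 eV.

-0.156 eV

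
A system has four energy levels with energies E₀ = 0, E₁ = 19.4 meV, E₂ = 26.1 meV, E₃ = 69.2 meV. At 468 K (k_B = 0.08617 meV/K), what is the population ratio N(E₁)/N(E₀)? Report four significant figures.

0.6181

k_BT = 0.08617 × 468 K = 40.3276 meV.
n₁/n₀ = exp[−(E₁−E₀)/kT] = exp(−(19.4 meV)/(40.3276 meV)) = exp(-0.481060) = 0.6181.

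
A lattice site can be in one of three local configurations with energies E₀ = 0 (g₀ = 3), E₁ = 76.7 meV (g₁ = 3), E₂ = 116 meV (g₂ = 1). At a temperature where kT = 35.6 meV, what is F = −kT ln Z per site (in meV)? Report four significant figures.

-43.42 meV

Eᵢ/kT = 0, 2.15449, 3.25843.
Z = Σ gᵢe^(−Eᵢ/kT) = 3·e^(−0) + 3·e^(−2.15449) + 1·e^(−3.25843) = 3.00000 + 0.347887 + 0.0384487 = 3.38634.
F = −kT ln Z = −35.6 × ln(3.38634) = −35.6 × 1.21975 = -43.42 meV.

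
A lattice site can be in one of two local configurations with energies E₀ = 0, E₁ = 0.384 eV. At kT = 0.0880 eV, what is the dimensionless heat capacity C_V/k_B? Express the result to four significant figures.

Eᵢ/kT = 0, 4.36364.
Z = Σ e^(−Eᵢ/kT) = e^(−0) + e^(−4.36364) = 1.00000 + 0.0127320 = 1.01273.
⟨E⟩ = 0.00482763 eV, ⟨E²⟩ = 0.00185381 eV².
C_V/k_B = (⟨E²⟩ − ⟨E⟩²)/(kT)² = (0.00185381 − 0.0000233060)/0.00774400 = 0.2364.

0.2364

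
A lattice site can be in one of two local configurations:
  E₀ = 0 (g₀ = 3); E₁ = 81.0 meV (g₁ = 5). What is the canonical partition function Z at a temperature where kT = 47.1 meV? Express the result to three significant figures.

Eᵢ/kT = 0, 1.7197.
Z = Σ gᵢe^(−Eᵢ/kT) = 3·e^(−0) + 5·e^(−1.7197) = 3.0000 + 0.89560 = 3.8956.

Z = 3.90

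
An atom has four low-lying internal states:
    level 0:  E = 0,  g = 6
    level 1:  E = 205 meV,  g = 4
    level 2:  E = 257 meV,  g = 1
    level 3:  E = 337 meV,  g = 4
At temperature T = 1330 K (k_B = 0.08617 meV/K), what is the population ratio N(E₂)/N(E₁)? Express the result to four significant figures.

0.1588

k_BT = 0.08617 × 1330 K = 114.606 meV.
n₂/n₁ = (g₂/g₁) exp[−(E₂−E₁)/kT] = (1/4) × exp(−(52 meV)/(114.606 meV)) = (1/4) × exp(-0.453728) = 0.1588.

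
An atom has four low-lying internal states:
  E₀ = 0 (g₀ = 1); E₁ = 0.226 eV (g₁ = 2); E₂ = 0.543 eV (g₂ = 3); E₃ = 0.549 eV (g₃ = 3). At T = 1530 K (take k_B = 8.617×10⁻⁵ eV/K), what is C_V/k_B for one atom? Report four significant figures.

1.367

k_BT = 8.617×10⁻⁵ × 1530 K = 0.131840 eV.
Eᵢ/kT = 0, 1.71420, 4.11863, 4.16414.
Z = Σ gᵢe^(−Eᵢ/kT) = 1·e^(−0) + 2·e^(−1.71420) + 3·e^(−4.11863) + 3·e^(−4.16414) = 1.00000 + 0.360215 + 0.0488004 + 0.0466292 = 1.45564.
⟨E⟩ = 0.0917168 eV, ⟨E²⟩ = 0.0321791 eV².
C_V/k_B = (⟨E²⟩ − ⟨E⟩²)/(kT)² = (0.0321791 − 0.00841197)/0.0173818 = 1.367.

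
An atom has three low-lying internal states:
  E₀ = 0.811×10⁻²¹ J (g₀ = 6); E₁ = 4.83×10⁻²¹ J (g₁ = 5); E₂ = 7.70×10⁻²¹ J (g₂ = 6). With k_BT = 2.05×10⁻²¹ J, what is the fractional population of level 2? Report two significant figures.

Eᵢ/kT = 0.3956, 2.356, 3.756.
Z = Σ gᵢe^(−Eᵢ/kT) = 6·e^(−0.3956) + 5·e^(−2.356) + 6·e^(−3.756) = 4.040 + 0.4740 + 0.1403 = 4.654.
P₂ = g₂ e^(−E₂/kT) / Z = 0.1403/4.654 = 0.030.

0.030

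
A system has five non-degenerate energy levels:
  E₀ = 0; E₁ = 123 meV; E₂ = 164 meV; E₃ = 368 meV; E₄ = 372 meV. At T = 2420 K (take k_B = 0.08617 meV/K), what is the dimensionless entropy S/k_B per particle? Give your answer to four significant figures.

1.402

k_BT = 0.08617 × 2420 K = 208.531 meV.
Eᵢ/kT = 0, 0.589840, 0.786454, 1.76473, 1.78391.
Z = Σ e^(−Eᵢ/kT) = e^(−0) + e^(−0.589840) + e^(−0.786454) + e^(−1.76473) + e^(−1.78391) = 1.00000 + 0.554416 + 0.455457 + 0.171233 + 0.167980 = 2.34909.
⟨E⟩ = Σ EᵢPᵢ = 114.253 meV.
S/k_B = ln Z + ⟨E⟩/kT = ln(2.34909) + 114.253/208.531 = 0.854028 + 0.547895 = 1.402.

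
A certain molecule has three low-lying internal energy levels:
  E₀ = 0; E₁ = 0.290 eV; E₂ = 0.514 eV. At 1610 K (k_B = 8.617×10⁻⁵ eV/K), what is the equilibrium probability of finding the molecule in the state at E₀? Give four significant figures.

k_BT = 8.617×10⁻⁵ × 1610 K = 0.138734 eV.
Eᵢ/kT = 0, 2.09033, 3.70493.
Z = Σ e^(−Eᵢ/kT) = e^(−0) + e^(−2.09033) + e^(−3.70493) = 1.00000 + 0.123646 + 0.0246019 = 1.14825.
P₀ = e^(−E₀/kT) / Z = 1.00000/1.14825 = 0.8709.

0.8709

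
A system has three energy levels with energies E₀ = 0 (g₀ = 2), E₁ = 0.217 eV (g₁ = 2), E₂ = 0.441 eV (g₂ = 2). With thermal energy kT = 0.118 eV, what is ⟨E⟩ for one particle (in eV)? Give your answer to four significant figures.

0.03805 eV

Eᵢ/kT = 0, 1.83898, 3.73729.
Z = Σ gᵢe^(−Eᵢ/kT) = 2·e^(−0) + 2·e^(−1.83898) + 2·e^(−3.73729) = 2.00000 + 0.317959 + 0.0476371 = 2.36560.
⟨E⟩ = Σ Eᵢ gᵢe^(−Eᵢ/kT) / Z = (0·2.00000 + 0.217·0.317959 + 0.441·0.0476371) / 2.36560 = 0.03805 eV.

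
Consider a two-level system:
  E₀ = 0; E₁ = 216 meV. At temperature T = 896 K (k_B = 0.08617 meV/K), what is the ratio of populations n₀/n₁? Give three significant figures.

k_BT = 0.08617 × 896 K = 77.208 meV.
n₀/n₁ = exp[−(E₀−E₁)/kT] = exp(−(-216 meV)/(77.208 meV)) = exp(2.7976) = 16.4.

16.4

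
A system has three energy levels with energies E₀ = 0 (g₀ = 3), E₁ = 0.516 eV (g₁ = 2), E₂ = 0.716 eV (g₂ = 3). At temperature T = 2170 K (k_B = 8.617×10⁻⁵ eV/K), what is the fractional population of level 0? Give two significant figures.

0.94

k_BT = 8.617×10⁻⁵ × 2170 K = 0.1870 eV.
Eᵢ/kT = 0, 2.759, 3.829.
Z = Σ gᵢe^(−Eᵢ/kT) = 3·e^(−0) + 2·e^(−2.759) + 3·e^(−3.829) = 3.000 + 0.1267 + 0.06519 = 3.192.
P₀ = g₀ e^(−E₀/kT) / Z = 3.000/3.192 = 0.94.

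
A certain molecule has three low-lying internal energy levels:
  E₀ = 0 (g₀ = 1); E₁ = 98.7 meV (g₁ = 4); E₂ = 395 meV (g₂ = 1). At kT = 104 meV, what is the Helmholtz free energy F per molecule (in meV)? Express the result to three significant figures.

-98.2 meV

Eᵢ/kT = 0, 0.94904, 3.7981.
Z = Σ gᵢe^(−Eᵢ/kT) = 1·e^(−0) + 4·e^(−0.94904) + 1·e^(−3.7981) = 1.0000 + 1.5484 + 0.022413 = 2.5708.
F = −kT ln Z = −104 × ln(2.5708) = −104 × 0.94422 = -98.2 meV.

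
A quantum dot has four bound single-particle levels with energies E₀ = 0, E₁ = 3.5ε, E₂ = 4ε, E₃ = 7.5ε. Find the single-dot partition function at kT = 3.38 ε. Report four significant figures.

Z = 1.770

Eᵢ/kT = 0, 1.03550, 1.18343, 2.21893.
Z = Σ e^(−Eᵢ/kT) = e^(−0) + e^(−1.03550) + e^(−1.18343) + e^(−2.21893) = 1.00000 + 0.355049 + 0.306227 + 0.108725 = 1.77000.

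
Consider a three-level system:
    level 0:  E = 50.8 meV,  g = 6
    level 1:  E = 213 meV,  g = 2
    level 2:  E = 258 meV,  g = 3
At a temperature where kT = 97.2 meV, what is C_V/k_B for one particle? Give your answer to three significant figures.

Eᵢ/kT = 0.52263, 2.1914, 2.6543.
Z = Σ gᵢe^(−Eᵢ/kT) = 6·e^(−0.52263) + 2·e^(−2.1914) + 3·e^(−2.6543) = 3.5578 + 0.22352 + 0.21104 = 3.9924.
⟨E⟩ = 70.833 meV, ⟨E²⟩ = 8358.4 meV².
C_V/k_B = (⟨E²⟩ − ⟨E⟩²)/(kT)² = (8358.4 − 5017.3)/9447.8 = 0.354.

0.354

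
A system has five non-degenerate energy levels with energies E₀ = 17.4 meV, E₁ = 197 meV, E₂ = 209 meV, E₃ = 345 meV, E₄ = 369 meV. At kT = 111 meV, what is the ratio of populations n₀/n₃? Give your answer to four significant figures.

n₀/n₃ = exp[−(E₀−E₃)/kT] = exp(−(-327.6 meV)/(111 meV)) = exp(2.95135) = 19.13.

19.13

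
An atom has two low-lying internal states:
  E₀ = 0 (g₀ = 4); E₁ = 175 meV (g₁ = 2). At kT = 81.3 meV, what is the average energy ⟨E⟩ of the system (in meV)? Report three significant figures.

9.61 meV

Eᵢ/kT = 0, 2.1525.
Z = Σ gᵢe^(−Eᵢ/kT) = 4·e^(−0) + 2·e^(−2.1525) = 4.0000 + 0.23239 = 4.2324.
⟨E⟩ = Σ Eᵢ gᵢe^(−Eᵢ/kT) / Z = (0·4.0000 + 175·0.23239) / 4.2324 = 9.61 meV.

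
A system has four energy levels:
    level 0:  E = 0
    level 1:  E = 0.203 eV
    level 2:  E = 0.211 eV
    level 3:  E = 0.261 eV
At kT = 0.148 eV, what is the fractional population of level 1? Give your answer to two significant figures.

0.15

Eᵢ/kT = 0, 1.372, 1.426, 1.764.
Z = Σ e^(−Eᵢ/kT) = e^(−0) + e^(−1.372) + e^(−1.426) + e^(−1.764) = 1.000 + 0.2536 + 0.2403 + 0.1714 = 1.665.
P₁ = e^(−E₁/kT) / Z = 0.2536/1.665 = 0.15.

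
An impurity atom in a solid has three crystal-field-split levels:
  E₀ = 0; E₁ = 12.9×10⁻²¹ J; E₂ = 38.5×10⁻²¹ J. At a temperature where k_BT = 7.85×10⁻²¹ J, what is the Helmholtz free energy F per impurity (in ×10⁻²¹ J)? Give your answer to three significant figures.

-1.44 ×10⁻²¹ J

Eᵢ/kT = 0, 1.6433, 4.9045.
Z = Σ e^(−Eᵢ/kT) = e^(−0) + e^(−1.6433) + e^(−4.9045) = 1.0000 + 0.19334 + 0.0074131 = 1.2008.
F = −kT ln Z = −7.85 × ln(1.2008) = −7.85 × 0.18299 = -1.44 ×10⁻²¹ J.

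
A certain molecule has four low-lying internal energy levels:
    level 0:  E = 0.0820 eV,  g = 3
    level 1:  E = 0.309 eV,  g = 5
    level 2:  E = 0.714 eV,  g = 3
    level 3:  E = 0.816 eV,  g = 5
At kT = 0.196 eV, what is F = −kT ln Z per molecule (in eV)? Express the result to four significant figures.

Eᵢ/kT = 0.418367, 1.57653, 3.64286, 4.16327.
Z = Σ gᵢe^(−Eᵢ/kT) = 3·e^(−0.418367) + 5·e^(−1.57653) + 3·e^(−3.64286) + 5·e^(−4.16327) = 1.97436 + 1.03346 + 0.0785321 + 0.0777830 = 3.16414.
F = −kT ln Z = −0.196 × ln(3.16414) = −0.196 × 1.15188 = -0.2258 eV.

-0.2258 eV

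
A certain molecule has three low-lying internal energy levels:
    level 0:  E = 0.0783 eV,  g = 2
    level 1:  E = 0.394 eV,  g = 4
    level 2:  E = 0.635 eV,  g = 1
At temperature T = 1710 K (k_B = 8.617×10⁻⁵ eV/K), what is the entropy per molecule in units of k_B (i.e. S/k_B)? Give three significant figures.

k_BT = 8.617×10⁻⁵ × 1710 K = 0.14735 eV.
Eᵢ/kT = 0.53139, 2.6739, 4.3095.
Z = Σ gᵢe^(−Eᵢ/kT) = 2·e^(−0.53139) + 4·e^(−2.6739) + 1·e^(−4.3095) = 1.1756 + 0.27593 + 0.013440 = 1.4650.
⟨E⟩ = Σ EᵢPᵢ = 0.14287 eV.
S/k_B = ln Z + ⟨E⟩/kT = ln(1.4650) + 0.14287/0.14735 = 0.38186 + 0.96960 = 1.35.

1.35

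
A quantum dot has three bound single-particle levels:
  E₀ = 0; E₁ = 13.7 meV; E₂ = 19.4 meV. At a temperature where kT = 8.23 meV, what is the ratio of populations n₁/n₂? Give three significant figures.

2.00

n₁/n₂ = exp[−(E₁−E₂)/kT] = exp(−(-5.7 meV)/(8.23 meV)) = exp(0.69259) = 2.00.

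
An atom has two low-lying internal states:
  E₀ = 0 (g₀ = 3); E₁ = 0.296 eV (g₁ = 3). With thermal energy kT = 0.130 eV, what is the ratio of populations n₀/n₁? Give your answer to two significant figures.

9.7

n₀/n₁ = (g₀/g₁) exp[−(E₀−E₁)/kT] = (3/3) × exp(−(-0.296 eV)/(0.130 eV)) = (3/3) × exp(2.277) = 9.7.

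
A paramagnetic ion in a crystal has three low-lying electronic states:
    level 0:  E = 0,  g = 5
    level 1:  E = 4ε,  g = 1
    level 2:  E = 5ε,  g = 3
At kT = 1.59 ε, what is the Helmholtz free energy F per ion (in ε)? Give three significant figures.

-2.62 ε

Eᵢ/kT = 0, 2.5157, 3.1447.
Z = Σ gᵢe^(−Eᵢ/kT) = 5·e^(−0) + 1·e^(−2.5157) + 3·e^(−3.1447) = 5.0000 + 0.080806 + 0.12924 = 5.2100.
F = −kT ln Z = −1.59 × ln(5.2100) = −1.59 × 1.6506 = -2.62 ε.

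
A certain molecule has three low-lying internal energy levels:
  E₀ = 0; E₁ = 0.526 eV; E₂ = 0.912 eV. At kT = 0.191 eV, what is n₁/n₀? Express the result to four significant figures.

n₁/n₀ = exp[−(E₁−E₀)/kT] = exp(−(0.526 eV)/(0.191 eV)) = exp(-2.75393) = 0.06368.

0.06368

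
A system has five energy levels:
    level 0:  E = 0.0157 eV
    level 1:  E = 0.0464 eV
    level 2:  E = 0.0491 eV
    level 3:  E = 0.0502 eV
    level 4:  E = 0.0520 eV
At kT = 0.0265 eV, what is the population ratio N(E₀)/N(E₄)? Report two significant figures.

n₀/n₄ = exp[−(E₀−E₄)/kT] = exp(−(-0.0363 eV)/(0.0265 eV)) = exp(1.370) = 3.9.

3.9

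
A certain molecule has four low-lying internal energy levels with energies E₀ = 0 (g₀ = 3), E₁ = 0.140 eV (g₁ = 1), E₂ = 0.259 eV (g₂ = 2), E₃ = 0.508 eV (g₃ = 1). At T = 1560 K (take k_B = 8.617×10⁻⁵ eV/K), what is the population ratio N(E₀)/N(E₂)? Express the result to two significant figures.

k_BT = 8.617×10⁻⁵ × 1560 K = 0.1344 eV.
n₀/n₂ = (g₀/g₂) exp[−(E₀−E₂)/kT] = (3/2) × exp(−(-0.259 eV)/(0.1344 eV)) = (3/2) × exp(1.927) = 10.

10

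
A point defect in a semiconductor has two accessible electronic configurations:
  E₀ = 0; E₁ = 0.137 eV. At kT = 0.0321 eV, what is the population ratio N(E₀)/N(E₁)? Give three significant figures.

71.4

n₀/n₁ = exp[−(E₀−E₁)/kT] = exp(−(-0.137 eV)/(0.0321 eV)) = exp(4.2679) = 71.4.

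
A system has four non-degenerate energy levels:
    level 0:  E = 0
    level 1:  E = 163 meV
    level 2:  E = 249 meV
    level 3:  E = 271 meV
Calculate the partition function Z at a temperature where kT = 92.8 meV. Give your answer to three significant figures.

Z = 1.29

Eᵢ/kT = 0, 1.7565, 2.6832, 2.9203.
Z = Σ e^(−Eᵢ/kT) = e^(−0) + e^(−1.7565) + e^(−2.6832) + e^(−2.9203) = 1.0000 + 0.17265 + 0.068344 + 0.053918 = 1.2949.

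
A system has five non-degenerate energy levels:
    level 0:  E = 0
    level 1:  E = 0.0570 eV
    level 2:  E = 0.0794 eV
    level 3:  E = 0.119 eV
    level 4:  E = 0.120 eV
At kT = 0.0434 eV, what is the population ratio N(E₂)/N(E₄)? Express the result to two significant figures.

2.5

n₂/n₄ = exp[−(E₂−E₄)/kT] = exp(−(-0.0406 eV)/(0.0434 eV)) = exp(0.9355) = 2.5.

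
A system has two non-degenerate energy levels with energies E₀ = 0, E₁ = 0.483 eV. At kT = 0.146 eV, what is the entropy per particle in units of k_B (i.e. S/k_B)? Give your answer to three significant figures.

Eᵢ/kT = 0, 3.3082.
Z = Σ e^(−Eᵢ/kT) = e^(−0) + e^(−3.3082) = 1.0000 + 0.036582 = 1.0366.
⟨E⟩ = Σ EᵢPᵢ = 0.017045 eV.
S/k_B = ln Z + ⟨E⟩/kT = ln(1.0366) + 0.017045/0.146 = 0.035946 + 0.11675 = 0.153.

0.153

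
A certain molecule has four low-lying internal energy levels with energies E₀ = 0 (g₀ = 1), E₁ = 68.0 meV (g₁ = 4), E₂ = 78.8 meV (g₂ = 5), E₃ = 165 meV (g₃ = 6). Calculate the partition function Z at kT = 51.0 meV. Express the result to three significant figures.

Eᵢ/kT = 0, 1.3333, 1.5451, 3.2353.
Z = Σ gᵢe^(−Eᵢ/kT) = 1·e^(−0) + 4·e^(−1.3333) + 5·e^(−1.5451) + 6·e^(−3.2353) = 1.0000 + 1.0544 + 1.0665 + 0.23609 = 3.3570.

Z = 3.36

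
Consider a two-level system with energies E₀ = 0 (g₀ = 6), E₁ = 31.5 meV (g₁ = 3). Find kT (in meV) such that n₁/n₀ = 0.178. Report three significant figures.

30.5 meV

n₁/n₀ = (g₁/g₀) exp[−(E₁−E₀)/kT] = 0.178.
⇒ (E₁−E₀)/kT = ln((3/6)/0.178) = ln(2.8090) = 1.0328.
kT = 31.5 meV / 1.0328 = 30.5 meV.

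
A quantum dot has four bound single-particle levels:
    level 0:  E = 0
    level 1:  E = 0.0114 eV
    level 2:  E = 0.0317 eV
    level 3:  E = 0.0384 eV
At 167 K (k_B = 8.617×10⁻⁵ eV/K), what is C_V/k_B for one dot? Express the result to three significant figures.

0.572

k_BT = 8.617×10⁻⁵ × 167 K = 0.014390 eV.
Eᵢ/kT = 0, 0.79222, 2.2029, 2.6685.
Z = Σ e^(−Eᵢ/kT) = e^(−0) + e^(−0.79222) + e^(−2.2029) + e^(−2.6685) = 1.0000 + 0.45284 + 0.11048 + 0.069356 = 1.6327.
⟨E⟩ = 0.0069381 eV, ⟨E²⟩ = 0.00016668 eV².
C_V/k_B = (⟨E²⟩ − ⟨E⟩²)/(kT)² = (0.00016668 − 0.000048137)/0.00020707 = 0.572.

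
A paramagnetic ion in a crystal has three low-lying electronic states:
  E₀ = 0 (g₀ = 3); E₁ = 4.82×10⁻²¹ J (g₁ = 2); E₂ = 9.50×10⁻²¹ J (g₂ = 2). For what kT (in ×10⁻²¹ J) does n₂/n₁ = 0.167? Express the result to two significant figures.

2.6 ×10⁻²¹ J

n₂/n₁ = (g₂/g₁) exp[−(E₂−E₁)/kT] = 0.167.
⇒ (E₂−E₁)/kT = ln((2/2)/0.167) = ln(5.988) = 1.790.
kT = 4.68 ×10⁻²¹ J / 1.790 = 2.6 ×10⁻²¹ J.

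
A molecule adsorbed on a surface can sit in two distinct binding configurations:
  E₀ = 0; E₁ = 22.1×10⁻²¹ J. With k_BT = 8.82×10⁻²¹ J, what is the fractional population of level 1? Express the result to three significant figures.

Eᵢ/kT = 0, 2.5057.
Z = Σ e^(−Eᵢ/kT) = e^(−0) + e^(−2.5057) = 1.0000 + 0.081618 = 1.0816.
P₁ = e^(−E₁/kT) / Z = 0.081618/1.0816 = 0.0755.

0.0755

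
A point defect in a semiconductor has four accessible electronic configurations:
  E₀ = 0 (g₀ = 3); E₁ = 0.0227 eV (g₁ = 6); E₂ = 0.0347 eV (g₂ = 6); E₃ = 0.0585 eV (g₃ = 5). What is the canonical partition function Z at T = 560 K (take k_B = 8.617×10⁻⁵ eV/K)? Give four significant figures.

Z = 11.16

k_BT = 8.617×10⁻⁵ × 560 K = 0.0482552 eV.
Eᵢ/kT = 0, 0.470416, 0.719093, 1.21230.
Z = Σ gᵢe^(−Eᵢ/kT) = 3·e^(−0) + 6·e^(−0.470416) + 6·e^(−0.719093) + 5·e^(−1.21230) = 3.00000 + 3.74845 + 2.92316 + 1.48756 = 11.1592.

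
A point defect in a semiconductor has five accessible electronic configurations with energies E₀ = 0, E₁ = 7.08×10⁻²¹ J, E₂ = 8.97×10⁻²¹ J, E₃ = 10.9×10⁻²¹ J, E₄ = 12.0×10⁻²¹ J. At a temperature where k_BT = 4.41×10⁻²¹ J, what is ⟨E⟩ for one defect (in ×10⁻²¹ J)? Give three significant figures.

Eᵢ/kT = 0, 1.6054, 2.0340, 2.4717, 2.7211.
Z = Σ e^(−Eᵢ/kT) = e^(−0) + e^(−1.6054) + e^(−2.0340) + e^(−2.4717) + e^(−2.7211) = 1.0000 + 0.20081 + 0.13081 + 0.084441 + 0.065802 = 1.4819.
⟨E⟩ = Σ Eᵢ e^(−Eᵢ/kT) / Z = (0·1.0000 + 7.08·0.20081 + 8.97·0.13081 + 10.9·0.084441 + 12.0·0.065802) / 1.4819 = 2.91 ×10⁻²¹ J.

2.91 ×10⁻²¹ J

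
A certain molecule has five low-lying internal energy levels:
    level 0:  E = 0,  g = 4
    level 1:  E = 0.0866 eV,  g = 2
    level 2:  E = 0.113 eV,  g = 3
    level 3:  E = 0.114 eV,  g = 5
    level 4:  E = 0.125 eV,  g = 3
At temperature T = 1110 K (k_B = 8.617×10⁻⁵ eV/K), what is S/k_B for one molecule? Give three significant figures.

k_BT = 8.617×10⁻⁵ × 1110 K = 0.095649 eV.
Eᵢ/kT = 0, 0.90539, 1.1814, 1.1919, 1.3069.
Z = Σ gᵢe^(−Eᵢ/kT) = 4·e^(−0) + 2·e^(−0.90539) + 3·e^(−1.1814) + 5·e^(−1.1919) + 3·e^(−1.3069) = 4.0000 + 0.80877 + 0.92055 + 1.5182 + 0.81197 = 8.0595.
⟨E⟩ = Σ EᵢPᵢ = 0.055665 eV.
S/k_B = ln Z + ⟨E⟩/kT = ln(8.0595) + 0.055665/0.095649 = 2.0869 + 0.58197 = 2.67.

2.67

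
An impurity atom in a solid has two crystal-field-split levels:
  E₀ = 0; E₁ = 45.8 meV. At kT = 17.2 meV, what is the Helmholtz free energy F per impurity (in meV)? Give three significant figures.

-1.16 meV

Eᵢ/kT = 0, 2.6628.
Z = Σ e^(−Eᵢ/kT) = e^(−0) + e^(−2.6628) = 1.0000 + 0.069753 = 1.0698.
F = −kT ln Z = −17.2 × ln(1.0698) = −17.2 × 0.067472 = -1.16 meV.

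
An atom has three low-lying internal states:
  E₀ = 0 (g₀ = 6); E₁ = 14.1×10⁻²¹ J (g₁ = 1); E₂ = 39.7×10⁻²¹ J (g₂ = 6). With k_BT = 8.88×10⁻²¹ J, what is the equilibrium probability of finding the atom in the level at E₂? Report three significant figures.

Eᵢ/kT = 0, 1.5878, 4.4707.
Z = Σ gᵢe^(−Eᵢ/kT) = 6·e^(−0) + 1·e^(−1.5878) + 6·e^(−4.4707) = 6.0000 + 0.20437 + 0.068636 = 6.2730.
P₂ = g₂ e^(−E₂/kT) / Z = 0.068636/6.2730 = 0.0109.

0.0109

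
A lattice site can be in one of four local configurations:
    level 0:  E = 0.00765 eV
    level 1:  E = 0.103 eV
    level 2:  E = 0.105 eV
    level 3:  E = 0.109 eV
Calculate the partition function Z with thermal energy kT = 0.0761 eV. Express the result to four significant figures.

Z = 1.653

Eᵢ/kT = 0.100526, 1.35348, 1.37976, 1.43233.
Z = Σ e^(−Eᵢ/kT) = e^(−0.100526) + e^(−1.35348) + e^(−1.37976) + e^(−1.43233) = 0.904362 + 0.258340 + 0.251639 + 0.238752 = 1.65309.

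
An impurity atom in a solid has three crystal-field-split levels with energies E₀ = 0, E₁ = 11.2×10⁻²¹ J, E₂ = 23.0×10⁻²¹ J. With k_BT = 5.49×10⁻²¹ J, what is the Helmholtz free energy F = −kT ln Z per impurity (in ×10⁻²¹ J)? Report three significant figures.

Eᵢ/kT = 0, 2.0401, 4.1894.
Z = Σ e^(−Eᵢ/kT) = e^(−0) + e^(−2.0401) + e^(−4.1894) = 1.0000 + 0.13002 + 0.015155 = 1.1452.
F = −kT ln Z = −5.49 × ln(1.1452) = −5.49 × 0.13558 = -0.744 ×10⁻²¹ J.

-0.744 ×10⁻²¹ J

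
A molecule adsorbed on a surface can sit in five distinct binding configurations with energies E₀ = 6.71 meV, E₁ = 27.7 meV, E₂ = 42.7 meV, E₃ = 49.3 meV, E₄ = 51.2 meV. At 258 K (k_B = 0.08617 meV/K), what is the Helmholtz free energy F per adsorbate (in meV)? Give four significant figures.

k_BT = 0.08617 × 258 K = 22.2319 meV.
Eᵢ/kT = 0.301819, 1.24596, 1.92066, 2.21753, 2.30300.
Z = Σ e^(−Eᵢ/kT) = e^(−0.301819) + e^(−1.24596) + e^(−1.92066) + e^(−2.21753) + e^(−2.30300) = 0.739472 + 0.287665 + 0.146510 + 0.108878 + 0.0999585 = 1.38248.
F = −kT ln Z = −22.2319 × ln(1.38248) = −22.2319 × 0.323879 = -7.200 meV.

-7.200 meV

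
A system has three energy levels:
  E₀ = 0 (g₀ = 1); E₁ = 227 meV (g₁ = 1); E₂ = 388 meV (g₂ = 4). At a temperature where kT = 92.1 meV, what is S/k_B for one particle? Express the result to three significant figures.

0.536

Eᵢ/kT = 0, 2.4647, 4.2128.
Z = Σ gᵢe^(−Eᵢ/kT) = 1·e^(−0) + 1·e^(−2.4647) + 4·e^(−4.2128) = 1.0000 + 0.085034 + 0.059219 = 1.1443.
⟨E⟩ = Σ EᵢPᵢ = 36.948 meV.
S/k_B = ln Z + ⟨E⟩/kT = ln(1.1443) + 36.948/92.1 = 0.13479 + 0.40117 = 0.536.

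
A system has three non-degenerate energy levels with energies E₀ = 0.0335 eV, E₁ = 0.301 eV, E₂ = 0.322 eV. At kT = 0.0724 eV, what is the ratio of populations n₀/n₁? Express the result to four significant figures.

40.24

n₀/n₁ = exp[−(E₀−E₁)/kT] = exp(−(-0.2675 eV)/(0.0724 eV)) = exp(3.69475) = 40.24.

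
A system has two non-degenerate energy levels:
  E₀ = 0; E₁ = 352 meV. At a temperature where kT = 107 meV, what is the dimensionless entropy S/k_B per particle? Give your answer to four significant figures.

0.1548

Eᵢ/kT = 0, 3.28972.
Z = Σ e^(−Eᵢ/kT) = e^(−0) + e^(−3.28972) = 1.00000 + 0.0372643 = 1.03726.
⟨E⟩ = Σ EᵢPᵢ = 12.6458 meV.
S/k_B = ln Z + ⟨E⟩/kT = ln(1.03726) + 12.6458/107 = 0.0365826 + 0.118185 = 0.1548.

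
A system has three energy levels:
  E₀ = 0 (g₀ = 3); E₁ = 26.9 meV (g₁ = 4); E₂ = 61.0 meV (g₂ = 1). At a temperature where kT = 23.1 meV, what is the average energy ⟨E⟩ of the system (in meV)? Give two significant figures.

Eᵢ/kT = 0, 1.165, 2.641.
Z = Σ gᵢe^(−Eᵢ/kT) = 3·e^(−0) + 4·e^(−1.165) + 1·e^(−2.641) = 3.000 + 1.248 + 0.07129 = 4.319.
⟨E⟩ = Σ Eᵢ gᵢe^(−Eᵢ/kT) / Z = (0·3.000 + 26.9·1.248 + 61.0·0.07129) / 4.319 = 8.8 meV.

8.8 meV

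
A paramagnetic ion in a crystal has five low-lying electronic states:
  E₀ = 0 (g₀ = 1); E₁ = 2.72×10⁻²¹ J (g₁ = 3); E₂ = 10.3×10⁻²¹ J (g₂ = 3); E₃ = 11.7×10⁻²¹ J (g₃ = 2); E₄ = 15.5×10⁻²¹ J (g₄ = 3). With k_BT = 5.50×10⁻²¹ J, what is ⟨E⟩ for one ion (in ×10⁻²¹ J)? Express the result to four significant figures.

4.124 ×10⁻²¹ J

Eᵢ/kT = 0, 0.494545, 1.87273, 2.12727, 2.81818.
Z = Σ gᵢe^(−Eᵢ/kT) = 1·e^(−0) + 3·e^(−0.494545) + 3·e^(−1.87273) + 2·e^(−2.12727) + 3·e^(−2.81818) = 1.00000 + 1.82954 + 0.461110 + 0.238324 + 0.179144 = 3.70812.
⟨E⟩ = Σ Eᵢ gᵢe^(−Eᵢ/kT) / Z = (0·1.00000 + 2.72·1.82954 + 10.3·0.461110 + 11.7·0.238324 + 15.5·0.179144) / 3.70812 = 4.124 ×10⁻²¹ J.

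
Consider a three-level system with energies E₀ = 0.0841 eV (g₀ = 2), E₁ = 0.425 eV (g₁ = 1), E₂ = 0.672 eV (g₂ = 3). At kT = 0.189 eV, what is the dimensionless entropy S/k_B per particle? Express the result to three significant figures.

Eᵢ/kT = 0.44497, 2.2487, 3.5556.
Z = Σ gᵢe^(−Eᵢ/kT) = 2·e^(−0.44497) + 1·e^(−2.2487) + 3·e^(−3.5556) = 1.2817 + 0.10554 + 0.085693 = 1.4729.
⟨E⟩ = Σ EᵢPᵢ = 0.14273 eV.
S/k_B = ln Z + ⟨E⟩/kT = ln(1.4729) + 0.14273/0.189 = 0.38723 + 0.75519 = 1.14.

1.14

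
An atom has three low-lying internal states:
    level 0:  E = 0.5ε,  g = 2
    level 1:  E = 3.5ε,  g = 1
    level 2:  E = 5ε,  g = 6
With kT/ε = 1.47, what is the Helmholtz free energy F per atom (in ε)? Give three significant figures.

Eᵢ/kT = 0.34014, 2.3810, 3.4014.
Z = Σ gᵢe^(−Eᵢ/kT) = 2·e^(−0.34014) + 1·e^(−2.3810) + 6·e^(−3.4014) = 1.4233 + 0.092458 + 0.19996 = 1.7157.
F = −kT ln Z = −1.47 × ln(1.7157) = −1.47 × 0.53982 = -0.794 ε.

-0.794 ε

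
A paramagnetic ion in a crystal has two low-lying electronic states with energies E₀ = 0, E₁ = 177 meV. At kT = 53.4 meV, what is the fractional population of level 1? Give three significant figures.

Eᵢ/kT = 0, 3.3146.
Z = Σ e^(−Eᵢ/kT) = e^(−0) + e^(−3.3146) = 1.0000 + 0.036349 = 1.0363.
P₁ = e^(−E₁/kT) / Z = 0.036349/1.0363 = 0.0351.

0.0351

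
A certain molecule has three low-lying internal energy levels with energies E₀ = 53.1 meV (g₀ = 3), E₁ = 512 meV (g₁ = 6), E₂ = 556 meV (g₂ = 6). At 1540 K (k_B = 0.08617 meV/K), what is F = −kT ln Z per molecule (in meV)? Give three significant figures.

k_BT = 0.08617 × 1540 K = 132.70 meV.
Eᵢ/kT = 0.40015, 3.8583, 4.1899.
Z = Σ gᵢe^(−Eᵢ/kT) = 3·e^(−0.40015) + 6·e^(−3.8583) + 6·e^(−4.1899) = 2.0107 + 0.12662 + 0.090887 = 2.2282.
F = −kT ln Z = −132.70 × ln(2.2282) = −132.70 × 0.80119 = -106 meV.

-106 meV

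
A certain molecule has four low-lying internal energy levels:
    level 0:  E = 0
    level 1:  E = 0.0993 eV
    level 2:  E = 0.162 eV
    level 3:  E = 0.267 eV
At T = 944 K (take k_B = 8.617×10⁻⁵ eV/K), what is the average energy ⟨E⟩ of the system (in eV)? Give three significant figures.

k_BT = 8.617×10⁻⁵ × 944 K = 0.081344 eV.
Eᵢ/kT = 0, 1.2207, 1.9915, 3.2824.
Z = Σ e^(−Eᵢ/kT) = e^(−0) + e^(−1.2207) + e^(−1.9915) + e^(−3.2824) = 1.0000 + 0.29502 + 0.13649 + 0.037538 = 1.4690.
⟨E⟩ = Σ Eᵢ e^(−Eᵢ/kT) / Z = (0·1.0000 + 0.0993·0.29502 + 0.162·0.13649 + 0.267·0.037538) / 1.4690 = 0.0418 eV.

0.0418 eV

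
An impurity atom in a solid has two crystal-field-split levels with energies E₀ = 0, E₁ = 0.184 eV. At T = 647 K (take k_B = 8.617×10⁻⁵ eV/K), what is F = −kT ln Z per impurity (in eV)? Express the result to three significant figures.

k_BT = 8.617×10⁻⁵ × 647 K = 0.055752 eV.
Eᵢ/kT = 0, 3.3003.
Z = Σ e^(−Eᵢ/kT) = e^(−0) + e^(−3.3003) = 1.0000 + 0.036872 = 1.0369.
F = −kT ln Z = −0.055752 × ln(1.0369) = −0.055752 × 0.036235 = -0.00202 eV.

-0.00202 eV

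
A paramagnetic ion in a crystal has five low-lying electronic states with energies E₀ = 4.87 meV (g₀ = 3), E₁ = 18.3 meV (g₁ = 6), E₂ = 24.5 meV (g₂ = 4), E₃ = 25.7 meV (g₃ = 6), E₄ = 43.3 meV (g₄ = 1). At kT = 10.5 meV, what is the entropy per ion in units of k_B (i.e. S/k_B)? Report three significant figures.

Eᵢ/kT = 0.46381, 1.7429, 2.3333, 2.4476, 4.1238.
Z = Σ gᵢe^(−Eᵢ/kT) = 3·e^(−0.46381) + 6·e^(−1.7429) + 4·e^(−2.3333) + 6·e^(−2.4476) + 1·e^(−4.1238) = 1.8866 + 1.0501 + 0.38790 + 0.51901 + 0.016183 = 3.8598.
⟨E⟩ = Σ EᵢPᵢ = 13.459 meV.
S/k_B = ln Z + ⟨E⟩/kT = ln(3.8598) + 13.459/10.5 = 1.3506 + 1.2818 = 2.63.

2.63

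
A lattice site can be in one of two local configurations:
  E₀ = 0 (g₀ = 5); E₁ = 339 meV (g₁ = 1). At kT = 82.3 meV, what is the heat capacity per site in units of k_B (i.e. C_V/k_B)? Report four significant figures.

0.05482

Eᵢ/kT = 0, 4.11908.
Z = Σ gᵢe^(−Eᵢ/kT) = 5·e^(−0) + 1·e^(−4.11908) = 5.00000 + 0.0162595 = 5.01626.
⟨E⟩ = 1.09882 meV, ⟨E²⟩ = 372.500 meV².
C_V/k_B = (⟨E²⟩ − ⟨E⟩²)/(kT)² = (372.500 − 1.20741)/6773.29 = 0.05482.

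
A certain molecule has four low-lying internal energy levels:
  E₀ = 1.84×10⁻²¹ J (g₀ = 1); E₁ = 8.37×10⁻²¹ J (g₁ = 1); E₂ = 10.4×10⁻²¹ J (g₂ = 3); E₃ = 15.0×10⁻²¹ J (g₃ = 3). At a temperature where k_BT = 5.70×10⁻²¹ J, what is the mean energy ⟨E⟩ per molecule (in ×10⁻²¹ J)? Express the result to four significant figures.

6.971 ×10⁻²¹ J

Eᵢ/kT = 0.322807, 1.46842, 1.82456, 2.63158.
Z = Σ gᵢe^(−Eᵢ/kT) = 1·e^(−0.322807) + 1·e^(−1.46842) + 3·e^(−1.82456) + 3·e^(−2.63158) = 0.724114 + 0.230289 + 0.483866 + 0.215894 = 1.65416.
⟨E⟩ = Σ Eᵢ gᵢe^(−Eᵢ/kT) / Z = (1.84·0.724114 + 8.37·0.230289 + 10.4·0.483866 + 15.0·0.215894) / 1.65416 = 6.971 ×10⁻²¹ J.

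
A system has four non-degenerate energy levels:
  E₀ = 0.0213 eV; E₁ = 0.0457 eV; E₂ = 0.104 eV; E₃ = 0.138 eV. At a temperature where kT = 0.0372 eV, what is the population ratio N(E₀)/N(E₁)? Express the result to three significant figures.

n₀/n₁ = exp[−(E₀−E₁)/kT] = exp(−(-0.0244 eV)/(0.0372 eV)) = exp(0.65591) = 1.93.

1.93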